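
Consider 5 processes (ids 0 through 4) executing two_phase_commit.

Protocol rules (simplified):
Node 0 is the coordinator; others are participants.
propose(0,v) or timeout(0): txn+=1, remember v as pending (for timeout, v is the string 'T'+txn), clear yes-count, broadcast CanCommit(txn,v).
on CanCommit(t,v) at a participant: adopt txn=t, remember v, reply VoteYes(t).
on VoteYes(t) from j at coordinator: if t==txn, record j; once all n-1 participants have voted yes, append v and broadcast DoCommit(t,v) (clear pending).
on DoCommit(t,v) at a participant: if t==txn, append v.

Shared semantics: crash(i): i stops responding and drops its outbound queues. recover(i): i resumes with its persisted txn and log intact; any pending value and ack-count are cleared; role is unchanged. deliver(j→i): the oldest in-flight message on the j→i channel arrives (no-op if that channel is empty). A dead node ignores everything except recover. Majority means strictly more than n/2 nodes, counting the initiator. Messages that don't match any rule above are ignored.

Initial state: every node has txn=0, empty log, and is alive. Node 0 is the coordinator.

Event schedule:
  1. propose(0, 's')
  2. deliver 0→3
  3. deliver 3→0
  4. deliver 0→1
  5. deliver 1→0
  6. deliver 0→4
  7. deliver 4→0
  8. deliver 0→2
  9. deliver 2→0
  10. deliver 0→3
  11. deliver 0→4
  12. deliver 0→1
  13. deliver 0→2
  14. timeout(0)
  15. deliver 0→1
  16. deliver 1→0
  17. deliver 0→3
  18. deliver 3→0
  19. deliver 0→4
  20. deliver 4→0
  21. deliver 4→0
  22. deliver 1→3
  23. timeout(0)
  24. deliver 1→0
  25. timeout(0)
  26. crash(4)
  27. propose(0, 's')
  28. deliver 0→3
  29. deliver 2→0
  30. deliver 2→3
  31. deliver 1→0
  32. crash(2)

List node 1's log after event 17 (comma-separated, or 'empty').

s

1. propose(0,'s'):  <0:coor t1 ->
2. deliver 0→3:  <3:part t1 ->
3. deliver 3→0:  nop
4. deliver 0→1:  <1:part t1 ->
5. deliver 1→0:  nop
6. deliver 0→4:  <4:part t1 ->
7. deliver 4→0:  nop
8. deliver 0→2:  <2:part t1 ->
9. deliver 2→0:  <0:coor t1 s>
10. deliver 0→3:  <3:part t1 s>
11. deliver 0→4:  <4:part t1 s>
12. deliver 0→1:  <1:part t1 s>
13. deliver 0→2:  <2:part t1 s>
14. timeout(0):  <0:coor t2 s>
15. deliver 0→1:  <1:part t2 s>
16. deliver 1→0:  nop
17. deliver 0→3:  <3:part t2 s>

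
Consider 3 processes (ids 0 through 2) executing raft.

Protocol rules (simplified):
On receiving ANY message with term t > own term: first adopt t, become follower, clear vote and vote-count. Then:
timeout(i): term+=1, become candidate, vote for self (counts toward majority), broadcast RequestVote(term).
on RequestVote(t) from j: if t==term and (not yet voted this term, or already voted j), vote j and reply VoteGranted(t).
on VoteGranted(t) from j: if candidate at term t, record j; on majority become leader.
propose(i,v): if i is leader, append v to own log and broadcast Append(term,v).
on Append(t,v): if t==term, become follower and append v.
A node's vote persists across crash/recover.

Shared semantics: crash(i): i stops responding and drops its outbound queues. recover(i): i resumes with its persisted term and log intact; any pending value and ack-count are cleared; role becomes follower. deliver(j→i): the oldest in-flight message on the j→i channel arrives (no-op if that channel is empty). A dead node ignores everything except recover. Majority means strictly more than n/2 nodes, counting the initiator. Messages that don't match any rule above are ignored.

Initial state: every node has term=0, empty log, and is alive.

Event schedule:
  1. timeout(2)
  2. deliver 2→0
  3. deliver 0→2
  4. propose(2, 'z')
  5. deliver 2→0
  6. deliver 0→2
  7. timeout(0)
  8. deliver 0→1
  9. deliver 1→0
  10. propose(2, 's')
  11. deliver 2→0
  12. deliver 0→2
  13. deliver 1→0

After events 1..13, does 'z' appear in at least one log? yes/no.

1. timeout(2):  <2:cand t1 ->
2. deliver 2→0:  <0:foll t1 ->
3. deliver 0→2:  <2:lead t1 ->
4. propose(2,'z'):  <2:lead t1 z>
5. deliver 2→0:  <0:foll t1 z>
6. deliver 0→2:  nop
7. timeout(0):  <0:cand t2 z>
8. deliver 0→1:  <1:foll t2 ->
9. deliver 1→0:  <0:lead t2 z>
10. propose(2,'s'):  <2:lead t1 z,s>
11. deliver 2→0:  nop
12. deliver 0→2:  <2:foll t2 z,s>
13. deliver 1→0:  nop

yes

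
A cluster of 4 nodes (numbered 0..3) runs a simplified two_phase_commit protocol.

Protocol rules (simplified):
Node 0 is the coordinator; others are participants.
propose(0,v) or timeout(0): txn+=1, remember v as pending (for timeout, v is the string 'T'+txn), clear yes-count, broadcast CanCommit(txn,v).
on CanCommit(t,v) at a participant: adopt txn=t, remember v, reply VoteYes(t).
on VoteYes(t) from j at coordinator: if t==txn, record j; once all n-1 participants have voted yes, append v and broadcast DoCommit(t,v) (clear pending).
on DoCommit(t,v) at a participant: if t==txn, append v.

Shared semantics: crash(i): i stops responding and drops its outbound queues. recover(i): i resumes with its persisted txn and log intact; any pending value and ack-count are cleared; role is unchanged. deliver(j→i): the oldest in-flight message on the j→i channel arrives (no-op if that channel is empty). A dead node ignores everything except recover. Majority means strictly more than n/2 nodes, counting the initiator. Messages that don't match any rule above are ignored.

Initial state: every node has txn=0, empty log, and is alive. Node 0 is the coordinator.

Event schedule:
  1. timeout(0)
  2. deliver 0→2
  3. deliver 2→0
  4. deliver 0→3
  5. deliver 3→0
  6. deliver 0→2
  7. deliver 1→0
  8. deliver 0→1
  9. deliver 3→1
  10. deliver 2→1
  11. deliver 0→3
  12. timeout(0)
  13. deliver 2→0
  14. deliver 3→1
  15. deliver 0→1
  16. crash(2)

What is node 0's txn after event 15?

2

step 1 timeout(0): 0={coor,t=1,log=-}
step 2 deliver 0→2: 2={part,t=1,log=-}
step 3 deliver 2→0: —
step 4 deliver 0→3: 3={part,t=1,log=-}
step 5 deliver 3→0: —
step 6 deliver 0→2: —
step 7 deliver 1→0: —
step 8 deliver 0→1: 1={part,t=1,log=-}
step 9 deliver 3→1: —
step 10 deliver 2→1: —
step 11 deliver 0→3: —
step 12 timeout(0): 0={coor,t=2,log=-}
step 13 deliver 2→0: —
step 14 deliver 3→1: —
step 15 deliver 0→1: 1={part,t=2,log=-}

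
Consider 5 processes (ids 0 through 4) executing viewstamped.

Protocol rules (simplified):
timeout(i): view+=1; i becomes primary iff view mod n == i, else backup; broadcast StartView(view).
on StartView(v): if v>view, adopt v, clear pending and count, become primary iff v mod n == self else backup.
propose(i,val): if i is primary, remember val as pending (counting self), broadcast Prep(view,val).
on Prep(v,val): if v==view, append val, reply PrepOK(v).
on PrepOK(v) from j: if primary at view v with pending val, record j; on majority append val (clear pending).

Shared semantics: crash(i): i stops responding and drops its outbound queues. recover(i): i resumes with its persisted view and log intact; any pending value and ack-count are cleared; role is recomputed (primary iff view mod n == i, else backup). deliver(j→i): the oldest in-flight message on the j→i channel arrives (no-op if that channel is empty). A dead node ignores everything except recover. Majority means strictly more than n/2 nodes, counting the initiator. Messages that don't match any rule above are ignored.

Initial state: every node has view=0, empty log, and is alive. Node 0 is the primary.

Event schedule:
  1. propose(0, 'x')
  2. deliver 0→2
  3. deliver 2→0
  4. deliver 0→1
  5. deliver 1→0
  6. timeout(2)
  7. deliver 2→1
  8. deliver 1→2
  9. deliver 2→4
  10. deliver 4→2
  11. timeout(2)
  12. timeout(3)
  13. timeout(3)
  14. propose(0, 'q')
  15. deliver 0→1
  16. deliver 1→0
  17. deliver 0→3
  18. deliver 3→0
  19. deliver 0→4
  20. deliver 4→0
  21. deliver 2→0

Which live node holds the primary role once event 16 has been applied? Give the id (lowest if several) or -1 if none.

0

1. propose(0,'x'):  nop
2. deliver 0→2:  <2:back v0 x>
3. deliver 2→0:  nop
4. deliver 0→1:  <1:back v0 x>
5. deliver 1→0:  <0:prim v0 x>
6. timeout(2):  <2:back v1 x>
7. deliver 2→1:  <1:prim v1 x>
8. deliver 1→2:  nop
9. deliver 2→4:  <4:back v1 ->
10. deliver 4→2:  nop
11. timeout(2):  <2:prim v2 x>
12. timeout(3):  <3:back v1 ->
13. timeout(3):  <3:back v2 ->
14. propose(0,'q'):  nop
15. deliver 0→1:  nop
16. deliver 1→0:  nop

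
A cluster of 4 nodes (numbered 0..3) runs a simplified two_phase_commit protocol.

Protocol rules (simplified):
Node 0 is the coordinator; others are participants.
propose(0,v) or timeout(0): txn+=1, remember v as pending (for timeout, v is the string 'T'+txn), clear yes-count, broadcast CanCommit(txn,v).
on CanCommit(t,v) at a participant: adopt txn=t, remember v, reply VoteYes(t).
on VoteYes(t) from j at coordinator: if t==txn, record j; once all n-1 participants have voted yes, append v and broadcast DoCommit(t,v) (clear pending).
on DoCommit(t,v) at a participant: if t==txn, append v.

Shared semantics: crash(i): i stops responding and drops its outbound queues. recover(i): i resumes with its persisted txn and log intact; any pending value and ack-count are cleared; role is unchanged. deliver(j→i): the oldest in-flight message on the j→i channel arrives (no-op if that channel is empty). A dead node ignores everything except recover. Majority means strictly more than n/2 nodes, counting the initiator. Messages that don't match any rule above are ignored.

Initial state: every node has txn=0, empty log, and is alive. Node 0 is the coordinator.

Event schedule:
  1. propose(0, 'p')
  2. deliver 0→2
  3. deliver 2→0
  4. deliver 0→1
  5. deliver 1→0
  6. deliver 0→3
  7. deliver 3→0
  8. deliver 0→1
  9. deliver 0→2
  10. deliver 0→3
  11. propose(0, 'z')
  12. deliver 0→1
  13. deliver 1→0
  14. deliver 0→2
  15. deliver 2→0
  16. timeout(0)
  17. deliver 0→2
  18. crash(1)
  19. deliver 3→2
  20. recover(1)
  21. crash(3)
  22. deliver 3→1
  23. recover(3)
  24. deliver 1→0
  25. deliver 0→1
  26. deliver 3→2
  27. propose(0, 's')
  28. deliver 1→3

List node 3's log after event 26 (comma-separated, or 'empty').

p

e1 propose(0,'p'): 0[coor,t=1,-]
e2 deliver 0→2: 2[part,t=1,-]
e3 deliver 2→0: ·
e4 deliver 0→1: 1[part,t=1,-]
e5 deliver 1→0: ·
e6 deliver 0→3: 3[part,t=1,-]
e7 deliver 3→0: 0[coor,t=1,p]
e8 deliver 0→1: 1[part,t=1,p]
e9 deliver 0→2: 2[part,t=1,p]
e10 deliver 0→3: 3[part,t=1,p]
e11 propose(0,'z'): 0[coor,t=2,p]
e12 deliver 0→1: 1[part,t=2,p]
e13 deliver 1→0: ·
e14 deliver 0→2: 2[part,t=2,p]
e15 deliver 2→0: ·
e16 timeout(0): 0[coor,t=3,p]
e17 deliver 0→2: 2[part,t=3,p]
e18 crash(1): 1[✗part,t=2,p]
e19 deliver 3→2: ·
e20 recover(1): 1[part,t=2,p]
e21 crash(3): 3[✗part,t=1,p]
e22 deliver 3→1: ·
e23 recover(3): 3[part,t=1,p]
e24 deliver 1→0: ·
e25 deliver 0→1: 1[part,t=3,p]
e26 deliver 3→2: ·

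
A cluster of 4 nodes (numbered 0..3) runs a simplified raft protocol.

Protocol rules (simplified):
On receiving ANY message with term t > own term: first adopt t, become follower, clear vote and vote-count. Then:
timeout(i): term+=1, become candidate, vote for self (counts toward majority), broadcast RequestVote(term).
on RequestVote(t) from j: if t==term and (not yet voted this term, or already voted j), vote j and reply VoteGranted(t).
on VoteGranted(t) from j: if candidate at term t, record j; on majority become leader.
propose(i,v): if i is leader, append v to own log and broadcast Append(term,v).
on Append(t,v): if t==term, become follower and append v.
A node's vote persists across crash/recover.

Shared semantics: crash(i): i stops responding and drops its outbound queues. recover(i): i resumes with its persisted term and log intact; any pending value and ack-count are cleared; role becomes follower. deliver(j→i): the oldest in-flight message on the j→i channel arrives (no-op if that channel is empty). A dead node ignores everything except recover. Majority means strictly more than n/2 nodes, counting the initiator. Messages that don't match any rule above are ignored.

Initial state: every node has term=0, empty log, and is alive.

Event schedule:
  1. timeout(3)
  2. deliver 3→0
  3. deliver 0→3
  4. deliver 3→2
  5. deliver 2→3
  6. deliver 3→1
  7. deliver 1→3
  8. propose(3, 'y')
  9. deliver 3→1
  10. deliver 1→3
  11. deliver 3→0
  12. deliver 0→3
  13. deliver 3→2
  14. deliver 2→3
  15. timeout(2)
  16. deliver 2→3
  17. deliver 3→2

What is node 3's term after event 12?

after 1 — timeout(3): n3:cand/t1/[-]
after 2 — deliver 3→0: n0:foll/t1/[-]
after 3 — deliver 0→3: ·
after 4 — deliver 3→2: n2:foll/t1/[-]
after 5 — deliver 2→3: n3:lead/t1/[-]
after 6 — deliver 3→1: n1:foll/t1/[-]
after 7 — deliver 1→3: ·
after 8 — propose(3,'y'): n3:lead/t1/[y]
after 9 — deliver 3→1: n1:foll/t1/[y]
after 10 — deliver 1→3: ·
after 11 — deliver 3→0: n0:foll/t1/[y]
after 12 — deliver 0→3: ·

1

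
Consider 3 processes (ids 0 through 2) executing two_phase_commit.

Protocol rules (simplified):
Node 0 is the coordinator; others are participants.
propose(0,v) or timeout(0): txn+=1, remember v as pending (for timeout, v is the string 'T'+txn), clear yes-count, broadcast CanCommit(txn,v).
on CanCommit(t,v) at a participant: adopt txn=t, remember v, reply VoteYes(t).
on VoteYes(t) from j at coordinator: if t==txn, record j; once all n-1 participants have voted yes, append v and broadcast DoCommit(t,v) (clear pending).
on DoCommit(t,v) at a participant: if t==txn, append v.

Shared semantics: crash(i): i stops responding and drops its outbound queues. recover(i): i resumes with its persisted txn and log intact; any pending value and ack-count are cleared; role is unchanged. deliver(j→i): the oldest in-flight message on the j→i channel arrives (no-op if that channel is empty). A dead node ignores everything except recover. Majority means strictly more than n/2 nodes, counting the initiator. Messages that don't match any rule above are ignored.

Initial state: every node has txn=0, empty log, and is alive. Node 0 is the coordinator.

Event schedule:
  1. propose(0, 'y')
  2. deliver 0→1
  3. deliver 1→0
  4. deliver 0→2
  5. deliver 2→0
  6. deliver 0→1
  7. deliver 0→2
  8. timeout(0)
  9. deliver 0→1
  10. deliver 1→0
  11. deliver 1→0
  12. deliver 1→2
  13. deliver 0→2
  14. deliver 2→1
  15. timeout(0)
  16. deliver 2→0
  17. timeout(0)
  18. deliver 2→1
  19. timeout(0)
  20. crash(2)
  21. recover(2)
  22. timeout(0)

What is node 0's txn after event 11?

2

[1] propose(0,'y') → N0(coor t1 [-])
[2] deliver 0→1 → N1(part t1 [-])
[3] deliver 1→0 → ∅
[4] deliver 0→2 → N2(part t1 [-])
[5] deliver 2→0 → N0(coor t1 [y])
[6] deliver 0→1 → N1(part t1 [y])
[7] deliver 0→2 → N2(part t1 [y])
[8] timeout(0) → N0(coor t2 [y])
[9] deliver 0→1 → N1(part t2 [y])
[10] deliver 1→0 → ∅
[11] deliver 1→0 → ∅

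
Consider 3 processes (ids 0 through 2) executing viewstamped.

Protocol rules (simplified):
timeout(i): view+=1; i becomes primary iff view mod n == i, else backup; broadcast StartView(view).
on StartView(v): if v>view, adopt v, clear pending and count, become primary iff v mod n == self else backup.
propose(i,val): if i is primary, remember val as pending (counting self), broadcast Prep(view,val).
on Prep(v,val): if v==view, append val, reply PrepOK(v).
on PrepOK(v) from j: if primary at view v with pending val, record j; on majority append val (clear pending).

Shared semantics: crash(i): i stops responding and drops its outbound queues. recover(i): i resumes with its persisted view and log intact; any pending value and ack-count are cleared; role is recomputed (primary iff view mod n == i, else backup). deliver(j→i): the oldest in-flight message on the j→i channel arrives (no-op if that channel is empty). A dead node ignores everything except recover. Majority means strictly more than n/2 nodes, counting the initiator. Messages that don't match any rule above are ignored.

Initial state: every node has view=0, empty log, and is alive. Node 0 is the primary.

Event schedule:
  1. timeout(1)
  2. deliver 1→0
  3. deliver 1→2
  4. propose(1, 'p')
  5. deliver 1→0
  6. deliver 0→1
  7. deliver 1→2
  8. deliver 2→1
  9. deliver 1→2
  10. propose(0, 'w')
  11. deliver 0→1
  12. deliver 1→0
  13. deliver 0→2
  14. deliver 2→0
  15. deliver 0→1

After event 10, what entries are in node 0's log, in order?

p

1. timeout(1):  <1:prim v1 ->
2. deliver 1→0:  <0:back v1 ->
3. deliver 1→2:  <2:back v1 ->
4. propose(1,'p'):  nop
5. deliver 1→0:  <0:back v1 p>
6. deliver 0→1:  <1:prim v1 p>
7. deliver 1→2:  <2:back v1 p>
8. deliver 2→1:  nop
9. deliver 1→2:  nop
10. propose(0,'w'):  nop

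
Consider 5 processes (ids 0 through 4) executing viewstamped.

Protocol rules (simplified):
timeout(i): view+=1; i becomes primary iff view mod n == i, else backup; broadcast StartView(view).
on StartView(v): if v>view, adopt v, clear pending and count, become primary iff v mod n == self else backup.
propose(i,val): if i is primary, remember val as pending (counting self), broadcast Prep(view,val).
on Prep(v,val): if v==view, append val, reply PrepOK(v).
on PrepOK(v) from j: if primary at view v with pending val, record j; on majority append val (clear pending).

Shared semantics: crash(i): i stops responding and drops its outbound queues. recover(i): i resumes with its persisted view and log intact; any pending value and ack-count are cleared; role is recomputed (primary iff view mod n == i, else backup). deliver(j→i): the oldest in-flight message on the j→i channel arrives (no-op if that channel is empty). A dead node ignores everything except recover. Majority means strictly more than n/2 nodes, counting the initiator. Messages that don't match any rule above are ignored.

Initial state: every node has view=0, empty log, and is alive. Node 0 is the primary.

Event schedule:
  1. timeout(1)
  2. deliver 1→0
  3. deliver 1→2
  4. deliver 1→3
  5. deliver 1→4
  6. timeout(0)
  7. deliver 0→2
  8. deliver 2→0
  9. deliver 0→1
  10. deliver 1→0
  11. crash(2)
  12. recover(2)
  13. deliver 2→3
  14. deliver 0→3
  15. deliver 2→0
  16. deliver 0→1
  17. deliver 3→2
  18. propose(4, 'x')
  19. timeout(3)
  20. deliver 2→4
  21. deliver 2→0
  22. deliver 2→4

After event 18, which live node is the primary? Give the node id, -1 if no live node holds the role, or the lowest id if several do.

2

[1] timeout(1) → N1(prim v1 [-])
[2] deliver 1→0 → N0(back v1 [-])
[3] deliver 1→2 → N2(back v1 [-])
[4] deliver 1→3 → N3(back v1 [-])
[5] deliver 1→4 → N4(back v1 [-])
[6] timeout(0) → N0(back v2 [-])
[7] deliver 0→2 → N2(prim v2 [-])
[8] deliver 2→0 → ∅
[9] deliver 0→1 → N1(back v2 [-])
[10] deliver 1→0 → ∅
[11] crash(2) → N2(✗prim v2 [-])
[12] recover(2) → N2(prim v2 [-])
[13] deliver 2→3 → ∅
[14] deliver 0→3 → N3(back v2 [-])
[15] deliver 2→0 → ∅
[16] deliver 0→1 → ∅
[17] deliver 3→2 → ∅
[18] propose(4,'x') → ∅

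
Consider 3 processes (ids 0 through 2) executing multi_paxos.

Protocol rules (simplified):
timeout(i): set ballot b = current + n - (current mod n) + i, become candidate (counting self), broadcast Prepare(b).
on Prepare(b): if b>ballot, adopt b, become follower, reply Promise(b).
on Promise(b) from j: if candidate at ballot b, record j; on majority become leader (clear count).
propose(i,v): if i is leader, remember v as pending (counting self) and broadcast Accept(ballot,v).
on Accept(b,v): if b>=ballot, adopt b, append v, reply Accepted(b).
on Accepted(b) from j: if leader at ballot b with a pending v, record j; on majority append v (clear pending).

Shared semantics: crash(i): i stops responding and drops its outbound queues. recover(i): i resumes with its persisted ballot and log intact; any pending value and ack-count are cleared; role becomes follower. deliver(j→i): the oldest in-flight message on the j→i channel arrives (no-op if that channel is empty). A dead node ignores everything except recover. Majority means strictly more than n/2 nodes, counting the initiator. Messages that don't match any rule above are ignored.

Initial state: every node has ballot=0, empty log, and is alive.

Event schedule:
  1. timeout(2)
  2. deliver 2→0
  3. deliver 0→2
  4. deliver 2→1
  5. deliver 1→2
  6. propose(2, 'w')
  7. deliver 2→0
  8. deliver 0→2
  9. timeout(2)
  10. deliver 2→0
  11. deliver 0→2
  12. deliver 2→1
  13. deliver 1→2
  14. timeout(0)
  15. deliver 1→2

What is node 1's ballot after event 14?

5

step 1 timeout(2): 2={cand,b=5,log=-}
step 2 deliver 2→0: 0={foll,b=5,log=-}
step 3 deliver 0→2: 2={lead,b=5,log=-}
step 4 deliver 2→1: 1={foll,b=5,log=-}
step 5 deliver 1→2: —
step 6 propose(2,'w'): —
step 7 deliver 2→0: 0={foll,b=5,log=w}
step 8 deliver 0→2: 2={lead,b=5,log=w}
step 9 timeout(2): 2={cand,b=8,log=w}
step 10 deliver 2→0: 0={foll,b=8,log=w}
step 11 deliver 0→2: 2={lead,b=8,log=w}
step 12 deliver 2→1: 1={foll,b=5,log=w}
step 13 deliver 1→2: —
step 14 timeout(0): 0={cand,b=9,log=w}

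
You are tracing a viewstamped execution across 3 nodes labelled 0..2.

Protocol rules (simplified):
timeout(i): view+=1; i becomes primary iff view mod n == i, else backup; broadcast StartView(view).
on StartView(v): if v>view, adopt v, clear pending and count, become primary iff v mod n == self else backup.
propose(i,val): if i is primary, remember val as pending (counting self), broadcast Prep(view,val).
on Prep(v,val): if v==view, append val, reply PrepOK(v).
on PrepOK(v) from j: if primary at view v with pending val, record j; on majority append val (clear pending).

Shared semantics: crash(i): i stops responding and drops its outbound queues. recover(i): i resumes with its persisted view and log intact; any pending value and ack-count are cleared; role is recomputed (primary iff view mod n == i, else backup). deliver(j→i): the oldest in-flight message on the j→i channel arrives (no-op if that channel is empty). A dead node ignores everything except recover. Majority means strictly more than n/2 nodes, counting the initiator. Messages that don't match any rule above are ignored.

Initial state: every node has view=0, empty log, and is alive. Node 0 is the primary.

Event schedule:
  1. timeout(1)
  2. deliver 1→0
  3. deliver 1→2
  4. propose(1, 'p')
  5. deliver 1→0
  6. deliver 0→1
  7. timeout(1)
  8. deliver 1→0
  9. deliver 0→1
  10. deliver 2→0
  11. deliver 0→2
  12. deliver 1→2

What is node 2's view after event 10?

1

e1 timeout(1): 1[prim,v=1,-]
e2 deliver 1→0: 0[back,v=1,-]
e3 deliver 1→2: 2[back,v=1,-]
e4 propose(1,'p'): ·
e5 deliver 1→0: 0[back,v=1,p]
e6 deliver 0→1: 1[prim,v=1,p]
e7 timeout(1): 1[back,v=2,p]
e8 deliver 1→0: 0[back,v=2,p]
e9 deliver 0→1: ·
e10 deliver 2→0: ·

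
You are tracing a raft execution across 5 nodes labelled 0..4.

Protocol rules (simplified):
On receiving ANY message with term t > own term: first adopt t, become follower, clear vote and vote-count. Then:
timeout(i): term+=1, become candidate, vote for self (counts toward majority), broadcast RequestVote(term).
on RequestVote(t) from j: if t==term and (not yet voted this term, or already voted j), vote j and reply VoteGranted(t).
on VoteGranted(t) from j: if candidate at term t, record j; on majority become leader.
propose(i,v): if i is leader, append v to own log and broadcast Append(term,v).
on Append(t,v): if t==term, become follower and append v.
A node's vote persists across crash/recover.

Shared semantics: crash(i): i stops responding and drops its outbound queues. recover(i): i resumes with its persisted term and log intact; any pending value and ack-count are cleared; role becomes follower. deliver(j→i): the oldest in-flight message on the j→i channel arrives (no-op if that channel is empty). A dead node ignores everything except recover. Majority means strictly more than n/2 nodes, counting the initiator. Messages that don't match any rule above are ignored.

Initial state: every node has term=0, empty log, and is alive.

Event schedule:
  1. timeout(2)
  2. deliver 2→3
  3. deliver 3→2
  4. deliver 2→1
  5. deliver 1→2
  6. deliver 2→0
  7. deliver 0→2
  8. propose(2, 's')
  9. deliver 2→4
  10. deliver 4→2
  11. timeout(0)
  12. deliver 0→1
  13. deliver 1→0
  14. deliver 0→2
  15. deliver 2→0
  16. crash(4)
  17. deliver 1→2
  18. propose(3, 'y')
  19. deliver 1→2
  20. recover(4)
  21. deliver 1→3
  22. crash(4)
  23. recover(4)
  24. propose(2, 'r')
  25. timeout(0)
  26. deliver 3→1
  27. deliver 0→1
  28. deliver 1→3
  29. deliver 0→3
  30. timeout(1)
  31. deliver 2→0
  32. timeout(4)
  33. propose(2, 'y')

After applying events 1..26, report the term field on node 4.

[1] timeout(2) → N2(cand t1 [-])
[2] deliver 2→3 → N3(foll t1 [-])
[3] deliver 3→2 → ∅
[4] deliver 2→1 → N1(foll t1 [-])
[5] deliver 1→2 → N2(lead t1 [-])
[6] deliver 2→0 → N0(foll t1 [-])
[7] deliver 0→2 → ∅
[8] propose(2,'s') → N2(lead t1 [s])
[9] deliver 2→4 → N4(foll t1 [-])
[10] deliver 4→2 → ∅
[11] timeout(0) → N0(cand t2 [-])
[12] deliver 0→1 → N1(foll t2 [-])
[13] deliver 1→0 → ∅
[14] deliver 0→2 → N2(foll t2 [s])
[15] deliver 2→0 → ∅
[16] crash(4) → N4(✗foll t1 [-])
[17] deliver 1→2 → ∅
[18] propose(3,'y') → ∅
[19] deliver 1→2 → ∅
[20] recover(4) → N4(foll t1 [-])
[21] deliver 1→3 → ∅
[22] crash(4) → N4(✗foll t1 [-])
[23] recover(4) → N4(foll t1 [-])
[24] propose(2,'r') → ∅
[25] timeout(0) → N0(cand t3 [-])
[26] deliver 3→1 → ∅

1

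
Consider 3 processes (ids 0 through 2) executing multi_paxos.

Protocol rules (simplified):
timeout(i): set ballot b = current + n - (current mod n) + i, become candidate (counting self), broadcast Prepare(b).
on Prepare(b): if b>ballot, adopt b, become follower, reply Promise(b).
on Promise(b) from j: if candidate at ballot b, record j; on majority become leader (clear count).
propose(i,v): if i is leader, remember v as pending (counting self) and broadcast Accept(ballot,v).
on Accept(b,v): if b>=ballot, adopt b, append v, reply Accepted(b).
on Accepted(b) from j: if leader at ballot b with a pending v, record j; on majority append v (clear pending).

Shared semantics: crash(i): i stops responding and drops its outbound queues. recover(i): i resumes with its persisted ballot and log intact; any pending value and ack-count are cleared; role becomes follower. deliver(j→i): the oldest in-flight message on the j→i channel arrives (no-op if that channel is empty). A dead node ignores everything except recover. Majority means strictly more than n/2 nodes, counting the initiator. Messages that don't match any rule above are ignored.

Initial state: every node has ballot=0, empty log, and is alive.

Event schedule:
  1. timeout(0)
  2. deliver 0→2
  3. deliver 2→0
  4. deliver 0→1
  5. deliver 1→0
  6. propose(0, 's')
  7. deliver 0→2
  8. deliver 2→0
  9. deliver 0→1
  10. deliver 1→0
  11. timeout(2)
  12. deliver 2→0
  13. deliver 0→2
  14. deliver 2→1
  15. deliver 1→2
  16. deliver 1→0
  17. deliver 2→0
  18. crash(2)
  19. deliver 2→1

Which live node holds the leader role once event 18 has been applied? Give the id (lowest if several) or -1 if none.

step 1 timeout(0): 0={cand,b=3,log=-}
step 2 deliver 0→2: 2={foll,b=3,log=-}
step 3 deliver 2→0: 0={lead,b=3,log=-}
step 4 deliver 0→1: 1={foll,b=3,log=-}
step 5 deliver 1→0: —
step 6 propose(0,'s'): —
step 7 deliver 0→2: 2={foll,b=3,log=s}
step 8 deliver 2→0: 0={lead,b=3,log=s}
step 9 deliver 0→1: 1={foll,b=3,log=s}
step 10 deliver 1→0: —
step 11 timeout(2): 2={cand,b=8,log=s}
step 12 deliver 2→0: 0={foll,b=8,log=s}
step 13 deliver 0→2: 2={lead,b=8,log=s}
step 14 deliver 2→1: 1={foll,b=8,log=s}
step 15 deliver 1→2: —
step 16 deliver 1→0: —
step 17 deliver 2→0: —
step 18 crash(2): 2={✗lead,b=8,log=s}

-1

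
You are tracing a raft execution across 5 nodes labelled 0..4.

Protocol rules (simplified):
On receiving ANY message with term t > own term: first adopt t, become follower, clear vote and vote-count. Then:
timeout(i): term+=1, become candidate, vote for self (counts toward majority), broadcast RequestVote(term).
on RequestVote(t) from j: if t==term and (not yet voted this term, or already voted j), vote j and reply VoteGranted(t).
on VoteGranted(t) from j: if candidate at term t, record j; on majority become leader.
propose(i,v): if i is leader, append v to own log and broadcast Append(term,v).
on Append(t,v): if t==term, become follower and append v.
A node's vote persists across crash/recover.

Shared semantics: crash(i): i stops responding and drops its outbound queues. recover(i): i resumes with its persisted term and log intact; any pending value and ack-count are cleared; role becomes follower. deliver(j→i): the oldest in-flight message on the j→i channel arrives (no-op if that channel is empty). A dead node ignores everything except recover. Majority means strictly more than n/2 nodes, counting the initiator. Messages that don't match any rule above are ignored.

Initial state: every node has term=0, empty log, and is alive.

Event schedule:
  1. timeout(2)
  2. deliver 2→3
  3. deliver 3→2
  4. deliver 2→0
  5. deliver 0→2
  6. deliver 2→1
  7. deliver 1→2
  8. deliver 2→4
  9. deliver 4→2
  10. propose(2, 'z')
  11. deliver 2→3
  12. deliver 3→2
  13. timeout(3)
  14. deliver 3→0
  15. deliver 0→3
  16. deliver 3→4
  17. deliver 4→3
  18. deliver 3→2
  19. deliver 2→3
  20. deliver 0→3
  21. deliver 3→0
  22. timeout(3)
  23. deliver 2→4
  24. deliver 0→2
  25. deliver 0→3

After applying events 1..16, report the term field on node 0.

after 1 — timeout(2): n2:cand/t1/[-]
after 2 — deliver 2→3: n3:foll/t1/[-]
after 3 — deliver 3→2: ·
after 4 — deliver 2→0: n0:foll/t1/[-]
after 5 — deliver 0→2: n2:lead/t1/[-]
after 6 — deliver 2→1: n1:foll/t1/[-]
after 7 — deliver 1→2: ·
after 8 — deliver 2→4: n4:foll/t1/[-]
after 9 — deliver 4→2: ·
after 10 — propose(2,'z'): n2:lead/t1/[z]
after 11 — deliver 2→3: n3:foll/t1/[z]
after 12 — deliver 3→2: ·
after 13 — timeout(3): n3:cand/t2/[z]
after 14 — deliver 3→0: n0:foll/t2/[-]
after 15 — deliver 0→3: ·
after 16 — deliver 3→4: n4:foll/t2/[-]

2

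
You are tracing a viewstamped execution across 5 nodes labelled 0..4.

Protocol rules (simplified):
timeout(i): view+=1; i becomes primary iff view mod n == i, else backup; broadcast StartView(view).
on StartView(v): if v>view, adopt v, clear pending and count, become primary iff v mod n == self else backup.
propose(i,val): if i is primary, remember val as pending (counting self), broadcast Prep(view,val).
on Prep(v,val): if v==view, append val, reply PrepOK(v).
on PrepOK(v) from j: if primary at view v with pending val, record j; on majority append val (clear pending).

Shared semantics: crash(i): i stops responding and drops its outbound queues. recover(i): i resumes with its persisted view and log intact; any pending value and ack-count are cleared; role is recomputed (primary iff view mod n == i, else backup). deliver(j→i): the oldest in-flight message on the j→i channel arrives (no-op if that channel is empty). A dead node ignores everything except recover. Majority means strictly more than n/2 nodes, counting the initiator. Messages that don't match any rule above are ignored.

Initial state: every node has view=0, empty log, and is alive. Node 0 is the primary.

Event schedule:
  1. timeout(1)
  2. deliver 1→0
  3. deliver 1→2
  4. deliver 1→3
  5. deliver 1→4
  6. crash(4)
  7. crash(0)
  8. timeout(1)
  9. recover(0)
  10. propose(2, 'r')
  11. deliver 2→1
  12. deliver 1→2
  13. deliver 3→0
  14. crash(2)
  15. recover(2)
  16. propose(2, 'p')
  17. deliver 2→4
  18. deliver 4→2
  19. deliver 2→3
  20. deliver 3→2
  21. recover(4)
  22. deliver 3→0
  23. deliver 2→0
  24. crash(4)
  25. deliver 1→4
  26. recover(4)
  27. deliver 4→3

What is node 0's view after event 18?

1

after 1 — timeout(1): n1:prim/v1/[-]
after 2 — deliver 1→0: n0:back/v1/[-]
after 3 — deliver 1→2: n2:back/v1/[-]
after 4 — deliver 1→3: n3:back/v1/[-]
after 5 — deliver 1→4: n4:back/v1/[-]
after 6 — crash(4): n4:✗back/v1/[-]
after 7 — crash(0): n0:✗back/v1/[-]
after 8 — timeout(1): n1:back/v2/[-]
after 9 — recover(0): n0:back/v1/[-]
after 10 — propose(2,'r'): ·
after 11 — deliver 2→1: ·
after 12 — deliver 1→2: n2:prim/v2/[-]
after 13 — deliver 3→0: ·
after 14 — crash(2): n2:✗prim/v2/[-]
after 15 — recover(2): n2:prim/v2/[-]
after 16 — propose(2,'p'): ·
after 17 — deliver 2→4: ·
after 18 — deliver 4→2: ·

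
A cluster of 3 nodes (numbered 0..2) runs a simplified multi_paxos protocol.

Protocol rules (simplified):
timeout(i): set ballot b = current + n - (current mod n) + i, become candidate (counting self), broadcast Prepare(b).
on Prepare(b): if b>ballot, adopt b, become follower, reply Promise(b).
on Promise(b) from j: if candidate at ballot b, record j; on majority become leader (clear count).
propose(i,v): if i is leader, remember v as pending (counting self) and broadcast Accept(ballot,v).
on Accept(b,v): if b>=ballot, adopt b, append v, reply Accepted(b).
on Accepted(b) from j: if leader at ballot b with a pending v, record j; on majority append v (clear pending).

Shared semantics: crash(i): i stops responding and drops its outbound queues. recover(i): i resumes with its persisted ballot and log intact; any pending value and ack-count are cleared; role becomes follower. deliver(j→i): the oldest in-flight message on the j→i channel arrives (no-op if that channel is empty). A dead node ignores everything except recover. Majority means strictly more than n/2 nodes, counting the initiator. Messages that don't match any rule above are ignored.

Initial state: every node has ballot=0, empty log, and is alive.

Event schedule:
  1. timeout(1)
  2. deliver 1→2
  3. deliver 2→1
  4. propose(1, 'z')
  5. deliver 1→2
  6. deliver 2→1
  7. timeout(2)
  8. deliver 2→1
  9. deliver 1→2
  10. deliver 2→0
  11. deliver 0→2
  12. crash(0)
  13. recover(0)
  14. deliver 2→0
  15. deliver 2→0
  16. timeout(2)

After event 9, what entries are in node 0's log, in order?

e1 timeout(1): 1[cand,b=4,-]
e2 deliver 1→2: 2[foll,b=4,-]
e3 deliver 2→1: 1[lead,b=4,-]
e4 propose(1,'z'): ·
e5 deliver 1→2: 2[foll,b=4,z]
e6 deliver 2→1: 1[lead,b=4,z]
e7 timeout(2): 2[cand,b=8,z]
e8 deliver 2→1: 1[foll,b=8,z]
e9 deliver 1→2: 2[lead,b=8,z]

empty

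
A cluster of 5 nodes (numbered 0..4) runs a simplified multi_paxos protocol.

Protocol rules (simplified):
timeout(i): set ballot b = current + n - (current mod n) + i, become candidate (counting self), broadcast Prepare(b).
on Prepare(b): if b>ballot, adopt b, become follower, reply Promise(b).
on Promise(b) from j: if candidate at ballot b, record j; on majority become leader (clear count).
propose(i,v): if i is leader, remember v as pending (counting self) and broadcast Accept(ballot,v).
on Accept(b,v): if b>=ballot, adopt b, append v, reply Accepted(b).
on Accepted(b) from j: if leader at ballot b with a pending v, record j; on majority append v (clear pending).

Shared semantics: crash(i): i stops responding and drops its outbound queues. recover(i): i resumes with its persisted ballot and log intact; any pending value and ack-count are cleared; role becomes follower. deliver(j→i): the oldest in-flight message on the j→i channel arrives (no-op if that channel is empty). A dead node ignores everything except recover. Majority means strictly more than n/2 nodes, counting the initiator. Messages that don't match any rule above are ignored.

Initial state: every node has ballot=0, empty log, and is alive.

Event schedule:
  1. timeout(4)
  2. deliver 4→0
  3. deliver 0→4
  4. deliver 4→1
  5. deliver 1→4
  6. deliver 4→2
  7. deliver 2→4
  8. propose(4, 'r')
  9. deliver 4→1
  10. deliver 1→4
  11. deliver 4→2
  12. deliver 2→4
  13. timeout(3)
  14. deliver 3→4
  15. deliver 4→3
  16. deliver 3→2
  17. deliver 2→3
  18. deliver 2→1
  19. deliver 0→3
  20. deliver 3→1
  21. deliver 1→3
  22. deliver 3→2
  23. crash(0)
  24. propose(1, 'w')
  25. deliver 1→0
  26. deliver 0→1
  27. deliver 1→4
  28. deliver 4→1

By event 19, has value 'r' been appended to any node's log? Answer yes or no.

yes

step 1 timeout(4): 4={cand,b=9,log=-}
step 2 deliver 4→0: 0={foll,b=9,log=-}
step 3 deliver 0→4: —
step 4 deliver 4→1: 1={foll,b=9,log=-}
step 5 deliver 1→4: 4={lead,b=9,log=-}
step 6 deliver 4→2: 2={foll,b=9,log=-}
step 7 deliver 2→4: —
step 8 propose(4,'r'): —
step 9 deliver 4→1: 1={foll,b=9,log=r}
step 10 deliver 1→4: —
step 11 deliver 4→2: 2={foll,b=9,log=r}
step 12 deliver 2→4: 4={lead,b=9,log=r}
step 13 timeout(3): 3={cand,b=8,log=-}
step 14 deliver 3→4: —
step 15 deliver 4→3: 3={foll,b=9,log=-}
step 16 deliver 3→2: —
step 17 deliver 2→3: —
step 18 deliver 2→1: —
step 19 deliver 0→3: —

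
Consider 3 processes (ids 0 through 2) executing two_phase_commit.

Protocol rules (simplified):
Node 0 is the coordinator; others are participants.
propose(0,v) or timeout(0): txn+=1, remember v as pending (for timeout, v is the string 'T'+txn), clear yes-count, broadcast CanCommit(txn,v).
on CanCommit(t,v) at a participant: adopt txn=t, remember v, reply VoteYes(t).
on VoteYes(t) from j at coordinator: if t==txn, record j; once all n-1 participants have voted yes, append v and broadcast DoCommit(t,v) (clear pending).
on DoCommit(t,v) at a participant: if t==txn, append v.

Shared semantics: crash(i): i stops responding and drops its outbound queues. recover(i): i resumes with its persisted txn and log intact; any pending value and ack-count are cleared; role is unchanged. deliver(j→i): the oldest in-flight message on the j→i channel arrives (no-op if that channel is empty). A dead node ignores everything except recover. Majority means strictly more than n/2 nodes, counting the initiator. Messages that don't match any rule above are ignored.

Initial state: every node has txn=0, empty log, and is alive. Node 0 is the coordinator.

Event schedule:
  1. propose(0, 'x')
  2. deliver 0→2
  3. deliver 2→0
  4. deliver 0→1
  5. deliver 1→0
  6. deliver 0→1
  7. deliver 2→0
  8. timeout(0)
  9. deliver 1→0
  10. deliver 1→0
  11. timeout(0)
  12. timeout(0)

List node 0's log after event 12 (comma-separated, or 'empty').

x

[1] propose(0,'x') → N0(coor t1 [-])
[2] deliver 0→2 → N2(part t1 [-])
[3] deliver 2→0 → ∅
[4] deliver 0→1 → N1(part t1 [-])
[5] deliver 1→0 → N0(coor t1 [x])
[6] deliver 0→1 → N1(part t1 [x])
[7] deliver 2→0 → ∅
[8] timeout(0) → N0(coor t2 [x])
[9] deliver 1→0 → ∅
[10] deliver 1→0 → ∅
[11] timeout(0) → N0(coor t3 [x])
[12] timeout(0) → N0(coor t4 [x])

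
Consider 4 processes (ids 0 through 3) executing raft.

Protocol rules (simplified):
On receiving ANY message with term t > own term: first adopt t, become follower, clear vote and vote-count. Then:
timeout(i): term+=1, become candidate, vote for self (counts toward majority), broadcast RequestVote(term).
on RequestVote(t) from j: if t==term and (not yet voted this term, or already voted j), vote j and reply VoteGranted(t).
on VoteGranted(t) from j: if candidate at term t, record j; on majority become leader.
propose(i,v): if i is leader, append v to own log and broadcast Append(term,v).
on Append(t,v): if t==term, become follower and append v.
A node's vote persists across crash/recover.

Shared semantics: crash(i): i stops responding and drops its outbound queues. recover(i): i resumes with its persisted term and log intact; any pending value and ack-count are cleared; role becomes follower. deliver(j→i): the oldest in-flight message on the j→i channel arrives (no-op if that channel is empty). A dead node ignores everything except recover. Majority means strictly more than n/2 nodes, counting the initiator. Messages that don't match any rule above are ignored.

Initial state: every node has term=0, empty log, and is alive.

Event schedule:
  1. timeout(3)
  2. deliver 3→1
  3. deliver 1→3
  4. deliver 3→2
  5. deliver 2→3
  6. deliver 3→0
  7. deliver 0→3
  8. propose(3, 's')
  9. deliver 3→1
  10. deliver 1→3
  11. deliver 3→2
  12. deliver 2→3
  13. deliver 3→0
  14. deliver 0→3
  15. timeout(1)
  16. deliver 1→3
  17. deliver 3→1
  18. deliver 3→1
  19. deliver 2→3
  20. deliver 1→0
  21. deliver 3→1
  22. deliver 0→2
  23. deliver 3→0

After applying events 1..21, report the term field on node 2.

1

1. timeout(3):  <3:cand t1 ->
2. deliver 3→1:  <1:foll t1 ->
3. deliver 1→3:  nop
4. deliver 3→2:  <2:foll t1 ->
5. deliver 2→3:  <3:lead t1 ->
6. deliver 3→0:  <0:foll t1 ->
7. deliver 0→3:  nop
8. propose(3,'s'):  <3:lead t1 s>
9. deliver 3→1:  <1:foll t1 s>
10. deliver 1→3:  nop
11. deliver 3→2:  <2:foll t1 s>
12. deliver 2→3:  nop
13. deliver 3→0:  <0:foll t1 s>
14. deliver 0→3:  nop
15. timeout(1):  <1:cand t2 s>
16. deliver 1→3:  <3:foll t2 s>
17. deliver 3→1:  nop
18. deliver 3→1:  nop
19. deliver 2→3:  nop
20. deliver 1→0:  <0:foll t2 s>
21. deliver 3→1:  nop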